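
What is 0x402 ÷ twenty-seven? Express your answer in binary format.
Convert 0x402 (hexadecimal) → 4×256 + 2 = 1026 (decimal)
Convert twenty-seven (English words) → 27 (decimal)
Compute 1026 ÷ 27 = 38
Convert 38 (decimal) → 38 = 32 + 4 + 2 → 0b100110 (binary)
0b100110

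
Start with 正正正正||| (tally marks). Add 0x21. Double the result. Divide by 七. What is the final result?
Convert 正正正正||| (tally marks) → 5 + 5 + 5 + 5 + 3 = 23 (decimal)
Start: 23
Convert 0x21 (hexadecimal) → 2×16 + 1 = 33 (decimal)
23 + 33 = 56
56 × 2 = 112
Convert 七 (Chinese numeral) → 7 (decimal)
112 ÷ 7 = 16
16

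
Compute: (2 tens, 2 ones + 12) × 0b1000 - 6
Convert 2 tens, 2 ones (place-value notation) → 2×10 + 2 = 22 (decimal)
Convert 0b1000 (binary) → 8 (decimal)
Expression in decimal: (22 + 12) × 8 - 6
Parentheses first: 22 + 12 = 34
Multiply: 34 × 8 = 272
Subtract: 272 - 6 = 266
266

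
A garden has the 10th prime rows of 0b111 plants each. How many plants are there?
Convert 0b111 (binary) → 4 + 2 + 1 = 7 (decimal)
Convert the 10th prime (prime index) → 29 (decimal)
Compute 7 × 29 = 203
203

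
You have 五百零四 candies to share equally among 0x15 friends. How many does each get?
Convert 五百零四 (Chinese numeral) → 5×100 + 4 = 504 (decimal)
Convert 0x15 (hexadecimal) → 1×16 + 5 = 21 (decimal)
Compute 504 ÷ 21 = 24
24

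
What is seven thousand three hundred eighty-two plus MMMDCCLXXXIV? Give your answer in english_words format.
Convert seven thousand three hundred eighty-two (English words) → 7×1000 + 3×100 + 82 = 7382 (decimal)
Convert MMMDCCLXXXIV (Roman numeral) → 1000 + 1000 + 1000 + 500 + 100 + 100 + 50 + 10 + 10 + 10 + 4 = 3784 (decimal)
Compute 7382 + 3784 = 11166
Convert 11166 (decimal) → 11166 = 11×1000 + 1×100 + 66 → eleven thousand one hundred sixty-six (English words)
eleven thousand one hundred sixty-six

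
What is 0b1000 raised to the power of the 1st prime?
Convert 0b1000 (binary) → 8 (decimal)
Convert the 1st prime (prime index) → 2 (decimal)
Compute 8 ^ 2 = 64
64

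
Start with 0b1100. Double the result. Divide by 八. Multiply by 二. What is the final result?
Convert 0b1100 (binary) → 8 + 4 = 12 (decimal)
Start: 12
12 × 2 = 24
Convert 八 (Chinese numeral) → 8 (decimal)
24 ÷ 8 = 3
Convert 二 (Chinese numeral) → 2 (decimal)
3 × 2 = 6
6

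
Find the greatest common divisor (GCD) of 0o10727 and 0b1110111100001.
Convert 0o10727 (octal) → 1×4096 + 7×64 + 2×8 + 7 = 4567 (decimal)
Convert 0b1110111100001 (binary) → 4096 + 2048 + 1024 + 256 + 128 + 64 + 32 + 1 = 7649 (decimal)
Compute gcd(4567, 7649) = 1
1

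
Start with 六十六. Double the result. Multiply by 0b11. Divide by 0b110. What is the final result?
Convert 六十六 (Chinese numeral) → 6×10 + 6 = 66 (decimal)
Start: 66
66 × 2 = 132
Convert 0b11 (binary) → 2 + 1 = 3 (decimal)
132 × 3 = 396
Convert 0b110 (binary) → 4 + 2 = 6 (decimal)
396 ÷ 6 = 66
66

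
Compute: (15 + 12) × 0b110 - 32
Convert 0b110 (binary) → 4 + 2 = 6 (decimal)
Expression in decimal: (15 + 12) × 6 - 32
Parentheses first: 15 + 12 = 27
Multiply: 27 × 6 = 162
Subtract: 162 - 32 = 130
130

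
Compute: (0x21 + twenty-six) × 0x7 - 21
Convert 0x21 (hexadecimal) → 2×16 + 1 = 33 (decimal)
Convert twenty-six (English words) → 26 (decimal)
Convert 0x7 (hexadecimal) → 7 (decimal)
Expression in decimal: (33 + 26) × 7 - 21
Parentheses first: 33 + 26 = 59
Multiply: 59 × 7 = 413
Subtract: 413 - 21 = 392
392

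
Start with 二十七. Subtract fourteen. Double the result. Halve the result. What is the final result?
Convert 二十七 (Chinese numeral) → 2×10 + 7 = 27 (decimal)
Start: 27
Convert fourteen (English words) → 14 (decimal)
27 - 14 = 13
13 × 2 = 26
26 ÷ 2 = 13
13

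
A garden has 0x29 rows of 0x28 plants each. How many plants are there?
Convert 0x28 (hexadecimal) → 2×16 + 8 = 40 (decimal)
Convert 0x29 (hexadecimal) → 2×16 + 9 = 41 (decimal)
Compute 40 × 41 = 1640
1640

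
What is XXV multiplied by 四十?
Convert XXV (Roman numeral) → 10 + 10 + 5 = 25 (decimal)
Convert 四十 (Chinese numeral) → 4×10 = 40 (decimal)
Compute 25 × 40 = 1000
1000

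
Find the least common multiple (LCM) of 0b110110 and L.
Convert 0b110110 (binary) → 32 + 16 + 4 + 2 = 54 (decimal)
Convert L (Roman numeral) → 50 (decimal)
Compute lcm(54, 50) = 1350
1350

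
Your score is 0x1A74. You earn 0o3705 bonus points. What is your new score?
Convert 0x1A74 (hexadecimal) → 1×4096 + 10×256 + 7×16 + 4 = 6772 (decimal)
Convert 0o3705 (octal) → 3×512 + 7×64 + 5 = 1989 (decimal)
Compute 6772 + 1989 = 8761
8761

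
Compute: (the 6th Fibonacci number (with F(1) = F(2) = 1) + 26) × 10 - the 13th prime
Convert the 6th Fibonacci number (with F(1) = F(2) = 1) (Fibonacci index) → 1, 1, 2, 3, 5, 8 → 8 (decimal)
Convert the 13th prime (prime index) → 41 (decimal)
Expression in decimal: (8 + 26) × 10 - 41
Parentheses first: 8 + 26 = 34
Multiply: 34 × 10 = 340
Subtract: 340 - 41 = 299
299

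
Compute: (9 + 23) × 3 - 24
Parentheses first: 9 + 23 = 32
Multiply: 32 × 3 = 96
Subtract: 96 - 24 = 72
72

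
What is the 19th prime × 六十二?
Convert the 19th prime (prime index) → 67 (decimal)
Convert 六十二 (Chinese numeral) → 6×10 + 2 = 62 (decimal)
Compute 67 × 62 = 4154
4154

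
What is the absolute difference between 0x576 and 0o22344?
Convert 0x576 (hexadecimal) → 5×256 + 7×16 + 6 = 1398 (decimal)
Convert 0o22344 (octal) → 2×4096 + 2×512 + 3×64 + 4×8 + 4 = 9444 (decimal)
Compute |1398 - 9444| = 8046
8046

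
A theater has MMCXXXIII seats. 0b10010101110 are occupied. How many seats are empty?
Convert MMCXXXIII (Roman numeral) → 1000 + 1000 + 100 + 10 + 10 + 10 + 1 + 1 + 1 = 2133 (decimal)
Convert 0b10010101110 (binary) → 1024 + 128 + 32 + 8 + 4 + 2 = 1198 (decimal)
Compute 2133 - 1198 = 935
935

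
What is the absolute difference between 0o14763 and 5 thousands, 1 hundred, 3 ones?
Convert 0o14763 (octal) → 1×4096 + 4×512 + 7×64 + 6×8 + 3 = 6643 (decimal)
Convert 5 thousands, 1 hundred, 3 ones (place-value notation) → 5×1000 + 1×100 + 3 = 5103 (decimal)
Compute |6643 - 5103| = 1540
1540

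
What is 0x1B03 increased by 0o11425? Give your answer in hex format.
Convert 0x1B03 (hexadecimal) → 1×4096 + 11×256 + 3 = 6915 (decimal)
Convert 0o11425 (octal) → 1×4096 + 1×512 + 4×64 + 2×8 + 5 = 4885 (decimal)
Compute 6915 + 4885 = 11800
Convert 11800 (decimal) → 11800 = 2×4096 + 14×256 + 1×16 + 8 → 0x2E18 (hexadecimal)
0x2E18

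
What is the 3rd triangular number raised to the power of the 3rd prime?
Convert the 3rd triangular number (triangular index) → 3×4/2 = 6 (decimal)
Convert the 3rd prime (prime index) → 5 (decimal)
Compute 6 ^ 5 = 7776
7776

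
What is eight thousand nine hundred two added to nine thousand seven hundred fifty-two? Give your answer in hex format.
Convert eight thousand nine hundred two (English words) → 8×1000 + 9×100 + 2 = 8902 (decimal)
Convert nine thousand seven hundred fifty-two (English words) → 9×1000 + 7×100 + 52 = 9752 (decimal)
Compute 8902 + 9752 = 18654
Convert 18654 (decimal) → 18654 = 4×4096 + 8×256 + 13×16 + 14 → 0x48DE (hexadecimal)
0x48DE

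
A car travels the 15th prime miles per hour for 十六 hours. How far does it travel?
Convert the 15th prime (prime index) → 47 (decimal)
Convert 十六 (Chinese numeral) → 1×10 + 6 = 16 (decimal)
Compute 47 × 16 = 752
752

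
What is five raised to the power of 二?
Convert five (English words) → 5 (decimal)
Convert 二 (Chinese numeral) → 2 (decimal)
Compute 5 ^ 2 = 25
25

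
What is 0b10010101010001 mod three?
Convert 0b10010101010001 (binary) → 8192 + 1024 + 256 + 64 + 16 + 1 = 9553 (decimal)
Convert three (English words) → 3 (decimal)
Compute 9553 mod 3 = 1
1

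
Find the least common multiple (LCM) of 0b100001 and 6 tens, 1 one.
Convert 0b100001 (binary) → 32 + 1 = 33 (decimal)
Convert 6 tens, 1 one (place-value notation) → 6×10 + 1 = 61 (decimal)
Compute lcm(33, 61) = 2013
2013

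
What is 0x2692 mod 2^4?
Convert 0x2692 (hexadecimal) → 2×4096 + 6×256 + 9×16 + 2 = 9874 (decimal)
Convert 2^4 (power) → 16 (decimal)
Compute 9874 mod 16 = 2
2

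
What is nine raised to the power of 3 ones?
Convert nine (English words) → 9 (decimal)
Convert 3 ones (place-value notation) → 3 (decimal)
Compute 9 ^ 3 = 729
729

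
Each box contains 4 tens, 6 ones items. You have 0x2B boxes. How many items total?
Convert 4 tens, 6 ones (place-value notation) → 4×10 + 6 = 46 (decimal)
Convert 0x2B (hexadecimal) → 2×16 + 11 = 43 (decimal)
Compute 46 × 43 = 1978
1978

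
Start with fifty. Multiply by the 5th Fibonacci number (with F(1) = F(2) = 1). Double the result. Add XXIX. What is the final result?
Convert fifty (English words) → 50 (decimal)
Start: 50
Convert the 5th Fibonacci number (with F(1) = F(2) = 1) (Fibonacci index) → 1, 1, 2, 3, 5 → 5 (decimal)
50 × 5 = 250
250 × 2 = 500
Convert XXIX (Roman numeral) → 10 + 10 + 9 = 29 (decimal)
500 + 29 = 529
529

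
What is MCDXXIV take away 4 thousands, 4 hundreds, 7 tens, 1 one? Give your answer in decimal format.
Convert MCDXXIV (Roman numeral) → 1000 + 400 + 10 + 10 + 4 = 1424 (decimal)
Convert 4 thousands, 4 hundreds, 7 tens, 1 one (place-value notation) → 4×1000 + 4×100 + 7×10 + 1 = 4471 (decimal)
Compute 1424 - 4471 = -3047
-3047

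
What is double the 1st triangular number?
The 1st triangular number = 1×2/2 = 1
Compute 1 × 2 = 2
2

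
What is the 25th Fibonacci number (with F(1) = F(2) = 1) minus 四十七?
The 25th Fibonacci number (with F(1) = F(2) = 1) = 75025
Convert 四十七 (Chinese numeral) → 4×10 + 7 = 47 (decimal)
Compute 75025 - 47 = 74978
74978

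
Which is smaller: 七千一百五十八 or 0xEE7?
Convert 七千一百五十八 (Chinese numeral) → 7×1000 + 1×100 + 5×10 + 8 = 7158 (decimal)
Convert 0xEE7 (hexadecimal) → 14×256 + 14×16 + 7 = 3815 (decimal)
Compare 7158 vs 3815: smaller = 3815
3815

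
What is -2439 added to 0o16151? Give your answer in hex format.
Convert 0o16151 (octal) → 1×4096 + 6×512 + 1×64 + 5×8 + 1 = 7273 (decimal)
Compute -2439 + 7273 = 4834
Convert 4834 (decimal) → 4834 = 1×4096 + 2×256 + 14×16 + 2 → 0x12E2 (hexadecimal)
0x12E2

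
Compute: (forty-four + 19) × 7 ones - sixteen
Convert forty-four (English words) → 44 (decimal)
Convert 7 ones (place-value notation) → 7 (decimal)
Convert sixteen (English words) → 16 (decimal)
Expression in decimal: (44 + 19) × 7 - 16
Parentheses first: 44 + 19 = 63
Multiply: 63 × 7 = 441
Subtract: 441 - 16 = 425
425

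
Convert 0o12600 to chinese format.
Convert 0o12600 (octal) → 1×4096 + 2×512 + 6×64 = 5504 (decimal)
Convert 5504 (decimal) → 5504 = 5×1000 + 5×100 + 4 → 五千五百零四 (Chinese numeral)
五千五百零四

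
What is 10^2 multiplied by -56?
Convert 10^2 (power) → 100 (decimal)
Compute 100 × -56 = -5600
-5600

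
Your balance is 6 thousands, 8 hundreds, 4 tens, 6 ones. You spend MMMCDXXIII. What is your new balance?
Convert 6 thousands, 8 hundreds, 4 tens, 6 ones (place-value notation) → 6×1000 + 8×100 + 4×10 + 6 = 6846 (decimal)
Convert MMMCDXXIII (Roman numeral) → 1000 + 1000 + 1000 + 400 + 10 + 10 + 1 + 1 + 1 = 3423 (decimal)
Compute 6846 - 3423 = 3423
3423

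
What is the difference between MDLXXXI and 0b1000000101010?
Convert MDLXXXI (Roman numeral) → 1000 + 500 + 50 + 10 + 10 + 10 + 1 = 1581 (decimal)
Convert 0b1000000101010 (binary) → 4096 + 32 + 8 + 2 = 4138 (decimal)
Difference: |1581 - 4138| = 2557
2557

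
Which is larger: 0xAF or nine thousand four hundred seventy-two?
Convert 0xAF (hexadecimal) → 10×16 + 15 = 175 (decimal)
Convert nine thousand four hundred seventy-two (English words) → 9×1000 + 4×100 + 72 = 9472 (decimal)
Compare 175 vs 9472: larger = 9472
9472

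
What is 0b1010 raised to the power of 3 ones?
Convert 0b1010 (binary) → 8 + 2 = 10 (decimal)
Convert 3 ones (place-value notation) → 3 (decimal)
Compute 10 ^ 3 = 1000
1000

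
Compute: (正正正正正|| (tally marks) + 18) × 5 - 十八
Convert 正正正正正|| (tally marks) → 5 + 5 + 5 + 5 + 5 + 2 = 27 (decimal)
Convert 十八 (Chinese numeral) → 1×10 + 8 = 18 (decimal)
Expression in decimal: (27 + 18) × 5 - 18
Parentheses first: 27 + 18 = 45
Multiply: 45 × 5 = 225
Subtract: 225 - 18 = 207
207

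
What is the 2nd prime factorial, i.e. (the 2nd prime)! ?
Convert the 2nd prime (prime index) → 3 (decimal)
Compute 3! = 6
6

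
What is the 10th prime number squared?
The 10th prime number = 29
Compute 29² = 29 × 29 = 841
841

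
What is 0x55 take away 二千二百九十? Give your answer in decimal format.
Convert 0x55 (hexadecimal) → 5×16 + 5 = 85 (decimal)
Convert 二千二百九十 (Chinese numeral) → 2×1000 + 2×100 + 9×10 = 2290 (decimal)
Compute 85 - 2290 = -2205
-2205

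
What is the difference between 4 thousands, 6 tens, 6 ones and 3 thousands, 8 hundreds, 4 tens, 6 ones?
Convert 4 thousands, 6 tens, 6 ones (place-value notation) → 4×1000 + 6×10 + 6 = 4066 (decimal)
Convert 3 thousands, 8 hundreds, 4 tens, 6 ones (place-value notation) → 3×1000 + 8×100 + 4×10 + 6 = 3846 (decimal)
Difference: |4066 - 3846| = 220
220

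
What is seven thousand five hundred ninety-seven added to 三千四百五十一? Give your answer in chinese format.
Convert seven thousand five hundred ninety-seven (English words) → 7×1000 + 5×100 + 97 = 7597 (decimal)
Convert 三千四百五十一 (Chinese numeral) → 3×1000 + 4×100 + 5×10 + 1 = 3451 (decimal)
Compute 7597 + 3451 = 11048
Convert 11048 (decimal) → 11048 = 1×10000 + 1×1000 + 4×10 + 8 → 一万一千零四十八 (Chinese numeral)
一万一千零四十八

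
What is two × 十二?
Convert two (English words) → 2 (decimal)
Convert 十二 (Chinese numeral) → 1×10 + 2 = 12 (decimal)
Compute 2 × 12 = 24
24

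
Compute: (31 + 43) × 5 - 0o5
Convert 0o5 (octal) → 5 (decimal)
Expression in decimal: (31 + 43) × 5 - 5
Parentheses first: 31 + 43 = 74
Multiply: 74 × 5 = 370
Subtract: 370 - 5 = 365
365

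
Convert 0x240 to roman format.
Convert 0x240 (hexadecimal) → 2×256 + 4×16 = 576 (decimal)
Convert 576 (decimal) → 576 = 500 + 50 + 10 + 10 + 5 + 1 → DLXXVI (Roman numeral)
DLXXVI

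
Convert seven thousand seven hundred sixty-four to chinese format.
Convert seven thousand seven hundred sixty-four (English words) → 7×1000 + 7×100 + 64 = 7764 (decimal)
Convert 7764 (decimal) → 7764 = 7×1000 + 7×100 + 6×10 + 4 → 七千七百六十四 (Chinese numeral)
七千七百六十四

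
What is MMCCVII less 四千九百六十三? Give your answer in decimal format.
Convert MMCCVII (Roman numeral) → 1000 + 1000 + 100 + 100 + 5 + 1 + 1 = 2207 (decimal)
Convert 四千九百六十三 (Chinese numeral) → 4×1000 + 9×100 + 6×10 + 3 = 4963 (decimal)
Compute 2207 - 4963 = -2756
-2756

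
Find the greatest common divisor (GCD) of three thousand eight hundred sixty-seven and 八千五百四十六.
Convert three thousand eight hundred sixty-seven (English words) → 3×1000 + 8×100 + 67 = 3867 (decimal)
Convert 八千五百四十六 (Chinese numeral) → 8×1000 + 5×100 + 4×10 + 6 = 8546 (decimal)
Compute gcd(3867, 8546) = 1
1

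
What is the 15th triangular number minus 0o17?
The 15th triangular number = 15×16/2 = 120
Convert 0o17 (octal) → 1×8 + 7 = 15 (decimal)
Compute 120 - 15 = 105
105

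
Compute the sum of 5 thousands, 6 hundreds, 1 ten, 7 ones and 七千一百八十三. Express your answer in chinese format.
Convert 5 thousands, 6 hundreds, 1 ten, 7 ones (place-value notation) → 5×1000 + 6×100 + 1×10 + 7 = 5617 (decimal)
Convert 七千一百八十三 (Chinese numeral) → 7×1000 + 1×100 + 8×10 + 3 = 7183 (decimal)
Compute 5617 + 7183 = 12800
Convert 12800 (decimal) → 12800 = 1×10000 + 2×1000 + 8×100 → 一万二千八百 (Chinese numeral)
一万二千八百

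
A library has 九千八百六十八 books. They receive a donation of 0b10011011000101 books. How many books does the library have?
Convert 九千八百六十八 (Chinese numeral) → 9×1000 + 8×100 + 6×10 + 8 = 9868 (decimal)
Convert 0b10011011000101 (binary) → 8192 + 1024 + 512 + 128 + 64 + 4 + 1 = 9925 (decimal)
Compute 9868 + 9925 = 19793
19793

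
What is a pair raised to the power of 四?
Convert a pair (colloquial) → 2 (decimal)
Convert 四 (Chinese numeral) → 4 (decimal)
Compute 2 ^ 4 = 16
16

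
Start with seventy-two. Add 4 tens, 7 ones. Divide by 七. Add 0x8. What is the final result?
Convert seventy-two (English words) → 72 (decimal)
Start: 72
Convert 4 tens, 7 ones (place-value notation) → 4×10 + 7 = 47 (decimal)
72 + 47 = 119
Convert 七 (Chinese numeral) → 7 (decimal)
119 ÷ 7 = 17
Convert 0x8 (hexadecimal) → 8 (decimal)
17 + 8 = 25
25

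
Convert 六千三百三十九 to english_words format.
Convert 六千三百三十九 (Chinese numeral) → 6×1000 + 3×100 + 3×10 + 9 = 6339 (decimal)
Convert 6339 (decimal) → 6339 = 6×1000 + 3×100 + 39 → six thousand three hundred thirty-nine (English words)
six thousand three hundred thirty-nine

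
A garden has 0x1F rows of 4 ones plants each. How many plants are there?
Convert 4 ones (place-value notation) → 4 (decimal)
Convert 0x1F (hexadecimal) → 1×16 + 15 = 31 (decimal)
Compute 4 × 31 = 124
124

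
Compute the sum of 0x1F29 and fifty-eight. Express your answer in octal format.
Convert 0x1F29 (hexadecimal) → 1×4096 + 15×256 + 2×16 + 9 = 7977 (decimal)
Convert fifty-eight (English words) → 58 (decimal)
Compute 7977 + 58 = 8035
Convert 8035 (decimal) → 8035 = 1×4096 + 7×512 + 5×64 + 4×8 + 3 → 0o17543 (octal)
0o17543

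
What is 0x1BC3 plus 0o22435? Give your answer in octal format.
Convert 0x1BC3 (hexadecimal) → 1×4096 + 11×256 + 12×16 + 3 = 7107 (decimal)
Convert 0o22435 (octal) → 2×4096 + 2×512 + 4×64 + 3×8 + 5 = 9501 (decimal)
Compute 7107 + 9501 = 16608
Convert 16608 (decimal) → 16608 = 4×4096 + 3×64 + 4×8 → 0o40340 (octal)
0o40340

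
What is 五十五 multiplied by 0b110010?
Convert 五十五 (Chinese numeral) → 5×10 + 5 = 55 (decimal)
Convert 0b110010 (binary) → 32 + 16 + 2 = 50 (decimal)
Compute 55 × 50 = 2750
2750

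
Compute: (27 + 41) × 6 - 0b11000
Convert 0b11000 (binary) → 16 + 8 = 24 (decimal)
Expression in decimal: (27 + 41) × 6 - 24
Parentheses first: 27 + 41 = 68
Multiply: 68 × 6 = 408
Subtract: 408 - 24 = 384
384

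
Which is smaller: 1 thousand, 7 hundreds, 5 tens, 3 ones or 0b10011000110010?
Convert 1 thousand, 7 hundreds, 5 tens, 3 ones (place-value notation) → 1×1000 + 7×100 + 5×10 + 3 = 1753 (decimal)
Convert 0b10011000110010 (binary) → 8192 + 1024 + 512 + 32 + 16 + 2 = 9778 (decimal)
Compare 1753 vs 9778: smaller = 1753
1753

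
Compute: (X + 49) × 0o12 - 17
Convert X (Roman numeral) → 10 (decimal)
Convert 0o12 (octal) → 1×8 + 2 = 10 (decimal)
Expression in decimal: (10 + 49) × 10 - 17
Parentheses first: 10 + 49 = 59
Multiply: 59 × 10 = 590
Subtract: 590 - 17 = 573
573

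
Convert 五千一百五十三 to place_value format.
Convert 五千一百五十三 (Chinese numeral) → 5×1000 + 1×100 + 5×10 + 3 = 5153 (decimal)
Convert 5153 (decimal) → 5153 = 5×1000 + 1×100 + 5×10 + 3 → 5 thousands, 1 hundred, 5 tens, 3 ones (place-value notation)
5 thousands, 1 hundred, 5 tens, 3 ones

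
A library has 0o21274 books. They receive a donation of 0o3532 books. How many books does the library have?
Convert 0o21274 (octal) → 2×4096 + 1×512 + 2×64 + 7×8 + 4 = 8892 (decimal)
Convert 0o3532 (octal) → 3×512 + 5×64 + 3×8 + 2 = 1882 (decimal)
Compute 8892 + 1882 = 10774
10774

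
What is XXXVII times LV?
Convert XXXVII (Roman numeral) → 10 + 10 + 10 + 5 + 1 + 1 = 37 (decimal)
Convert LV (Roman numeral) → 50 + 5 = 55 (decimal)
Compute 37 × 55 = 2035
2035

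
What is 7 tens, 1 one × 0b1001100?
Convert 7 tens, 1 one (place-value notation) → 7×10 + 1 = 71 (decimal)
Convert 0b1001100 (binary) → 64 + 8 + 4 = 76 (decimal)
Compute 71 × 76 = 5396
5396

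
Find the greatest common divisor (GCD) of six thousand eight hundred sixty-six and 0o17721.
Convert six thousand eight hundred sixty-six (English words) → 6×1000 + 8×100 + 66 = 6866 (decimal)
Convert 0o17721 (octal) → 1×4096 + 7×512 + 7×64 + 2×8 + 1 = 8145 (decimal)
Compute gcd(6866, 8145) = 1
1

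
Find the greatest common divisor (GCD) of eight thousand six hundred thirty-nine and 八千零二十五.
Convert eight thousand six hundred thirty-nine (English words) → 8×1000 + 6×100 + 39 = 8639 (decimal)
Convert 八千零二十五 (Chinese numeral) → 8×1000 + 2×10 + 5 = 8025 (decimal)
Compute gcd(8639, 8025) = 1
1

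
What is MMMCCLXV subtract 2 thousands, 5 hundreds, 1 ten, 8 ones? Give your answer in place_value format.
Convert MMMCCLXV (Roman numeral) → 1000 + 1000 + 1000 + 100 + 100 + 50 + 10 + 5 = 3265 (decimal)
Convert 2 thousands, 5 hundreds, 1 ten, 8 ones (place-value notation) → 2×1000 + 5×100 + 1×10 + 8 = 2518 (decimal)
Compute 3265 - 2518 = 747
Convert 747 (decimal) → 747 = 7×100 + 4×10 + 7 → 7 hundreds, 4 tens, 7 ones (place-value notation)
7 hundreds, 4 tens, 7 ones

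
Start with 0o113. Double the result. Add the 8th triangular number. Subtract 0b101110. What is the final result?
Convert 0o113 (octal) → 1×64 + 1×8 + 3 = 75 (decimal)
Start: 75
75 × 2 = 150
Convert the 8th triangular number (triangular index) → 8×9/2 = 36 (decimal)
150 + 36 = 186
Convert 0b101110 (binary) → 32 + 8 + 4 + 2 = 46 (decimal)
186 - 46 = 140
140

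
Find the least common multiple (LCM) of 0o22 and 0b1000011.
Convert 0o22 (octal) → 2×8 + 2 = 18 (decimal)
Convert 0b1000011 (binary) → 64 + 2 + 1 = 67 (decimal)
Compute lcm(18, 67) = 1206
1206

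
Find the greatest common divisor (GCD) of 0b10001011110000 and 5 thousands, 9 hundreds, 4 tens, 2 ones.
Convert 0b10001011110000 (binary) → 8192 + 512 + 128 + 64 + 32 + 16 = 8944 (decimal)
Convert 5 thousands, 9 hundreds, 4 tens, 2 ones (place-value notation) → 5×1000 + 9×100 + 4×10 + 2 = 5942 (decimal)
Compute gcd(8944, 5942) = 2
2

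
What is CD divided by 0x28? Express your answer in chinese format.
Convert CD (Roman numeral) → 400 (decimal)
Convert 0x28 (hexadecimal) → 2×16 + 8 = 40 (decimal)
Compute 400 ÷ 40 = 10
Convert 10 (decimal) → 10 = 1×10 → 十 (Chinese numeral)
十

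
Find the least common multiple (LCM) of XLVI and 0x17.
Convert XLVI (Roman numeral) → 40 + 5 + 1 = 46 (decimal)
Convert 0x17 (hexadecimal) → 1×16 + 7 = 23 (decimal)
Compute lcm(46, 23) = 46
46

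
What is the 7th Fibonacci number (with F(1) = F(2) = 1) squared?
The 7th Fibonacci number (with F(1) = F(2) = 1): 1, 1, 2, 3, 5, 8, 13 → 13
Compute 13² = 13 × 13 = 169
169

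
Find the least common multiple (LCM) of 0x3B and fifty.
Convert 0x3B (hexadecimal) → 3×16 + 11 = 59 (decimal)
Convert fifty (English words) → 50 (decimal)
Compute lcm(59, 50) = 2950
2950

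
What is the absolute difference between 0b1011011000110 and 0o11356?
Convert 0b1011011000110 (binary) → 4096 + 1024 + 512 + 128 + 64 + 4 + 2 = 5830 (decimal)
Convert 0o11356 (octal) → 1×4096 + 1×512 + 3×64 + 5×8 + 6 = 4846 (decimal)
Compute |5830 - 4846| = 984
984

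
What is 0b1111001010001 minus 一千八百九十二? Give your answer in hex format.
Convert 0b1111001010001 (binary) → 4096 + 2048 + 1024 + 512 + 64 + 16 + 1 = 7761 (decimal)
Convert 一千八百九十二 (Chinese numeral) → 1×1000 + 8×100 + 9×10 + 2 = 1892 (decimal)
Compute 7761 - 1892 = 5869
Convert 5869 (decimal) → 5869 = 1×4096 + 6×256 + 14×16 + 13 → 0x16ED (hexadecimal)
0x16ED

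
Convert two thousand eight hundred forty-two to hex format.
Convert two thousand eight hundred forty-two (English words) → 2×1000 + 8×100 + 42 = 2842 (decimal)
Convert 2842 (decimal) → 2842 = 11×256 + 1×16 + 10 → 0xB1A (hexadecimal)
0xB1A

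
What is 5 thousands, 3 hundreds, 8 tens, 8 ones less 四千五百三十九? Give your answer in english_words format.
Convert 5 thousands, 3 hundreds, 8 tens, 8 ones (place-value notation) → 5×1000 + 3×100 + 8×10 + 8 = 5388 (decimal)
Convert 四千五百三十九 (Chinese numeral) → 4×1000 + 5×100 + 3×10 + 9 = 4539 (decimal)
Compute 5388 - 4539 = 849
Convert 849 (decimal) → 849 = 8×100 + 49 → eight hundred forty-nine (English words)
eight hundred forty-nine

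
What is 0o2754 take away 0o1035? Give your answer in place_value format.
Convert 0o2754 (octal) → 2×512 + 7×64 + 5×8 + 4 = 1516 (decimal)
Convert 0o1035 (octal) → 1×512 + 3×8 + 5 = 541 (decimal)
Compute 1516 - 541 = 975
Convert 975 (decimal) → 975 = 9×100 + 7×10 + 5 → 9 hundreds, 7 tens, 5 ones (place-value notation)
9 hundreds, 7 tens, 5 ones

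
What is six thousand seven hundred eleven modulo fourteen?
Convert six thousand seven hundred eleven (English words) → 6×1000 + 7×100 + 11 = 6711 (decimal)
Convert fourteen (English words) → 14 (decimal)
Compute 6711 mod 14 = 5
5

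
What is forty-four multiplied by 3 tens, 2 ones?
Convert forty-four (English words) → 44 (decimal)
Convert 3 tens, 2 ones (place-value notation) → 3×10 + 2 = 32 (decimal)
Compute 44 × 32 = 1408
1408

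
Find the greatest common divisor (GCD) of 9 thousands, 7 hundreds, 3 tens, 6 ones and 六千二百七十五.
Convert 9 thousands, 7 hundreds, 3 tens, 6 ones (place-value notation) → 9×1000 + 7×100 + 3×10 + 6 = 9736 (decimal)
Convert 六千二百七十五 (Chinese numeral) → 6×1000 + 2×100 + 7×10 + 5 = 6275 (decimal)
Compute gcd(9736, 6275) = 1
1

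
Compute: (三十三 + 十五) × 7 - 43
Convert 三十三 (Chinese numeral) → 3×10 + 3 = 33 (decimal)
Convert 十五 (Chinese numeral) → 1×10 + 5 = 15 (decimal)
Expression in decimal: (33 + 15) × 7 - 43
Parentheses first: 33 + 15 = 48
Multiply: 48 × 7 = 336
Subtract: 336 - 43 = 293
293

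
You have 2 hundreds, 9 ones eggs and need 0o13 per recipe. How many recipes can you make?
Convert 2 hundreds, 9 ones (place-value notation) → 2×100 + 9 = 209 (decimal)
Convert 0o13 (octal) → 1×8 + 3 = 11 (decimal)
Compute 209 ÷ 11 = 19
19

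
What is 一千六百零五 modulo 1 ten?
Convert 一千六百零五 (Chinese numeral) → 1×1000 + 6×100 + 5 = 1605 (decimal)
Convert 1 ten (place-value notation) → 1×10 = 10 (decimal)
Compute 1605 mod 10 = 5
5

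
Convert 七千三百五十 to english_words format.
Convert 七千三百五十 (Chinese numeral) → 7×1000 + 3×100 + 5×10 = 7350 (decimal)
Convert 7350 (decimal) → 7350 = 7×1000 + 3×100 + 50 → seven thousand three hundred fifty (English words)
seven thousand three hundred fifty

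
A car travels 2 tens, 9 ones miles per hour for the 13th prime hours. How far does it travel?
Convert 2 tens, 9 ones (place-value notation) → 2×10 + 9 = 29 (decimal)
Convert the 13th prime (prime index) → 41 (decimal)
Compute 29 × 41 = 1189
1189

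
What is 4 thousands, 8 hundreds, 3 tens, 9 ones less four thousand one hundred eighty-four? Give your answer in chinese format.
Convert 4 thousands, 8 hundreds, 3 tens, 9 ones (place-value notation) → 4×1000 + 8×100 + 3×10 + 9 = 4839 (decimal)
Convert four thousand one hundred eighty-four (English words) → 4×1000 + 1×100 + 84 = 4184 (decimal)
Compute 4839 - 4184 = 655
Convert 655 (decimal) → 655 = 6×100 + 5×10 + 5 → 六百五十五 (Chinese numeral)
六百五十五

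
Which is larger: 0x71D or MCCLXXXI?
Convert 0x71D (hexadecimal) → 7×256 + 1×16 + 13 = 1821 (decimal)
Convert MCCLXXXI (Roman numeral) → 1000 + 100 + 100 + 50 + 10 + 10 + 10 + 1 = 1281 (decimal)
Compare 1821 vs 1281: larger = 1821
1821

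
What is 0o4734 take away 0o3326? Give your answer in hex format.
Convert 0o4734 (octal) → 4×512 + 7×64 + 3×8 + 4 = 2524 (decimal)
Convert 0o3326 (octal) → 3×512 + 3×64 + 2×8 + 6 = 1750 (decimal)
Compute 2524 - 1750 = 774
Convert 774 (decimal) → 774 = 3×256 + 6 → 0x306 (hexadecimal)
0x306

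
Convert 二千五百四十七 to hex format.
Convert 二千五百四十七 (Chinese numeral) → 2×1000 + 5×100 + 4×10 + 7 = 2547 (decimal)
Convert 2547 (decimal) → 2547 = 9×256 + 15×16 + 3 → 0x9F3 (hexadecimal)
0x9F3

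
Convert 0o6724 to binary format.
Convert 0o6724 (octal) → 6×512 + 7×64 + 2×8 + 4 = 3540 (decimal)
Convert 3540 (decimal) → 3540 = 2048 + 1024 + 256 + 128 + 64 + 16 + 4 → 0b110111010100 (binary)
0b110111010100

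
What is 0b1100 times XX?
Convert 0b1100 (binary) → 8 + 4 = 12 (decimal)
Convert XX (Roman numeral) → 10 + 10 = 20 (decimal)
Compute 12 × 20 = 240
240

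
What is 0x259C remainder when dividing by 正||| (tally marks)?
Convert 0x259C (hexadecimal) → 2×4096 + 5×256 + 9×16 + 12 = 9628 (decimal)
Convert 正||| (tally marks) → 5 + 3 = 8 (decimal)
Compute 9628 mod 8 = 4
4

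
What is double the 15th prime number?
The 15th prime number = 47
Compute 47 × 2 = 94
94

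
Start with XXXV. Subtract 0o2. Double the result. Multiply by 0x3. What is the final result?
Convert XXXV (Roman numeral) → 10 + 10 + 10 + 5 = 35 (decimal)
Start: 35
Convert 0o2 (octal) → 2 (decimal)
35 - 2 = 33
33 × 2 = 66
Convert 0x3 (hexadecimal) → 3 (decimal)
66 × 3 = 198
198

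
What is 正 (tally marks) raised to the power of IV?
Convert 正 (tally marks) → 5 (decimal)
Convert IV (Roman numeral) → 4 (decimal)
Compute 5 ^ 4 = 625
625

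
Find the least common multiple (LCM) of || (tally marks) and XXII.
Convert || (tally marks) → 2 (decimal)
Convert XXII (Roman numeral) → 10 + 10 + 1 + 1 = 22 (decimal)
Compute lcm(2, 22) = 22
22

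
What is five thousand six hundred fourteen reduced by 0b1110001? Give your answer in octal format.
Convert five thousand six hundred fourteen (English words) → 5×1000 + 6×100 + 14 = 5614 (decimal)
Convert 0b1110001 (binary) → 64 + 32 + 16 + 1 = 113 (decimal)
Compute 5614 - 113 = 5501
Convert 5501 (decimal) → 5501 = 1×4096 + 2×512 + 5×64 + 7×8 + 5 → 0o12575 (octal)
0o12575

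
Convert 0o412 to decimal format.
Convert 0o412 (octal) → 4×64 + 1×8 + 2 = 266 (decimal)
266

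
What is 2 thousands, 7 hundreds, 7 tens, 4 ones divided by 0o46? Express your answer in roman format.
Convert 2 thousands, 7 hundreds, 7 tens, 4 ones (place-value notation) → 2×1000 + 7×100 + 7×10 + 4 = 2774 (decimal)
Convert 0o46 (octal) → 4×8 + 6 = 38 (decimal)
Compute 2774 ÷ 38 = 73
Convert 73 (decimal) → 73 = 50 + 10 + 10 + 1 + 1 + 1 → LXXIII (Roman numeral)
LXXIII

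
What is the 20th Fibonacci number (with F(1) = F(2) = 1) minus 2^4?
The 20th Fibonacci number (with F(1) = F(2) = 1) = 6765
Convert 2^4 (power) → 16 (decimal)
Compute 6765 - 16 = 6749
6749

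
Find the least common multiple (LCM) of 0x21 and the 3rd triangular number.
Convert 0x21 (hexadecimal) → 2×16 + 1 = 33 (decimal)
Convert the 3rd triangular number (triangular index) → 3×4/2 = 6 (decimal)
Compute lcm(33, 6) = 66
66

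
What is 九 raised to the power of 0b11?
Convert 九 (Chinese numeral) → 9 (decimal)
Convert 0b11 (binary) → 2 + 1 = 3 (decimal)
Compute 9 ^ 3 = 729
729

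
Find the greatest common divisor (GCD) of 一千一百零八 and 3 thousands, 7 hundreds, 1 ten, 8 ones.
Convert 一千一百零八 (Chinese numeral) → 1×1000 + 1×100 + 8 = 1108 (decimal)
Convert 3 thousands, 7 hundreds, 1 ten, 8 ones (place-value notation) → 3×1000 + 7×100 + 1×10 + 8 = 3718 (decimal)
Compute gcd(1108, 3718) = 2
2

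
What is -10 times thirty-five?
Convert thirty-five (English words) → 35 (decimal)
Compute -10 × 35 = -350
-350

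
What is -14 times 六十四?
Convert 六十四 (Chinese numeral) → 6×10 + 4 = 64 (decimal)
Compute -14 × 64 = -896
-896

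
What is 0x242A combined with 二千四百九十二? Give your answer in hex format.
Convert 0x242A (hexadecimal) → 2×4096 + 4×256 + 2×16 + 10 = 9258 (decimal)
Convert 二千四百九十二 (Chinese numeral) → 2×1000 + 4×100 + 9×10 + 2 = 2492 (decimal)
Compute 9258 + 2492 = 11750
Convert 11750 (decimal) → 11750 = 2×4096 + 13×256 + 14×16 + 6 → 0x2DE6 (hexadecimal)
0x2DE6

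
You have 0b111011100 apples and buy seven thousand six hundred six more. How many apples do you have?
Convert 0b111011100 (binary) → 256 + 128 + 64 + 16 + 8 + 4 = 476 (decimal)
Convert seven thousand six hundred six (English words) → 7×1000 + 6×100 + 6 = 7606 (decimal)
Compute 476 + 7606 = 8082
8082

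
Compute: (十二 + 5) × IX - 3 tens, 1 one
Convert 十二 (Chinese numeral) → 1×10 + 2 = 12 (decimal)
Convert IX (Roman numeral) → 9 (decimal)
Convert 3 tens, 1 one (place-value notation) → 3×10 + 1 = 31 (decimal)
Expression in decimal: (12 + 5) × 9 - 31
Parentheses first: 12 + 5 = 17
Multiply: 17 × 9 = 153
Subtract: 153 - 31 = 122
122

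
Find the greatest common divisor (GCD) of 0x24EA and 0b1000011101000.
Convert 0x24EA (hexadecimal) → 2×4096 + 4×256 + 14×16 + 10 = 9450 (decimal)
Convert 0b1000011101000 (binary) → 4096 + 128 + 64 + 32 + 8 = 4328 (decimal)
Compute gcd(9450, 4328) = 2
2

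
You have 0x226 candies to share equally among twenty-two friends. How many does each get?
Convert 0x226 (hexadecimal) → 2×256 + 2×16 + 6 = 550 (decimal)
Convert twenty-two (English words) → 22 (decimal)
Compute 550 ÷ 22 = 25
25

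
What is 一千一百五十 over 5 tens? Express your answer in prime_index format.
Convert 一千一百五十 (Chinese numeral) → 1×1000 + 1×100 + 5×10 = 1150 (decimal)
Convert 5 tens (place-value notation) → 5×10 = 50 (decimal)
Compute 1150 ÷ 50 = 23
Convert 23 (decimal) → the 9th prime (prime index)
the 9th prime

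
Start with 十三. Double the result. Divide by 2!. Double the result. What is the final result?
Convert 十三 (Chinese numeral) → 1×10 + 3 = 13 (decimal)
Start: 13
13 × 2 = 26
Convert 2! (factorial) → 2 (decimal)
26 ÷ 2 = 13
13 × 2 = 26
26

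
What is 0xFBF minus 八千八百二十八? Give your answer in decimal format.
Convert 0xFBF (hexadecimal) → 15×256 + 11×16 + 15 = 4031 (decimal)
Convert 八千八百二十八 (Chinese numeral) → 8×1000 + 8×100 + 2×10 + 8 = 8828 (decimal)
Compute 4031 - 8828 = -4797
-4797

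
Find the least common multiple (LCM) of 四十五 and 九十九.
Convert 四十五 (Chinese numeral) → 4×10 + 5 = 45 (decimal)
Convert 九十九 (Chinese numeral) → 9×10 + 9 = 99 (decimal)
Compute lcm(45, 99) = 495
495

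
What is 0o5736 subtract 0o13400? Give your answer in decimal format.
Convert 0o5736 (octal) → 5×512 + 7×64 + 3×8 + 6 = 3038 (decimal)
Convert 0o13400 (octal) → 1×4096 + 3×512 + 4×64 = 5888 (decimal)
Compute 3038 - 5888 = -2850
-2850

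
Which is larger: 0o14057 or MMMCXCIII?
Convert 0o14057 (octal) → 1×4096 + 4×512 + 5×8 + 7 = 6191 (decimal)
Convert MMMCXCIII (Roman numeral) → 1000 + 1000 + 1000 + 100 + 90 + 1 + 1 + 1 = 3193 (decimal)
Compare 6191 vs 3193: larger = 6191
6191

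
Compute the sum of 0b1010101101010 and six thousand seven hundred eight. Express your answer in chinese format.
Convert 0b1010101101010 (binary) → 4096 + 1024 + 256 + 64 + 32 + 8 + 2 = 5482 (decimal)
Convert six thousand seven hundred eight (English words) → 6×1000 + 7×100 + 8 = 6708 (decimal)
Compute 5482 + 6708 = 12190
Convert 12190 (decimal) → 12190 = 1×10000 + 2×1000 + 1×100 + 9×10 → 一万二千一百九十 (Chinese numeral)
一万二千一百九十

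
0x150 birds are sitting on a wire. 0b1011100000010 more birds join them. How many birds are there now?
Convert 0x150 (hexadecimal) → 1×256 + 5×16 = 336 (decimal)
Convert 0b1011100000010 (binary) → 4096 + 1024 + 512 + 256 + 2 = 5890 (decimal)
Compute 336 + 5890 = 6226
6226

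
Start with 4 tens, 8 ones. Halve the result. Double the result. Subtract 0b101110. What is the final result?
Convert 4 tens, 8 ones (place-value notation) → 4×10 + 8 = 48 (decimal)
Start: 48
48 ÷ 2 = 24
24 × 2 = 48
Convert 0b101110 (binary) → 32 + 8 + 4 + 2 = 46 (decimal)
48 - 46 = 2
2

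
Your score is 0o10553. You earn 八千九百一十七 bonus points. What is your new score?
Convert 0o10553 (octal) → 1×4096 + 5×64 + 5×8 + 3 = 4459 (decimal)
Convert 八千九百一十七 (Chinese numeral) → 8×1000 + 9×100 + 1×10 + 7 = 8917 (decimal)
Compute 4459 + 8917 = 13376
13376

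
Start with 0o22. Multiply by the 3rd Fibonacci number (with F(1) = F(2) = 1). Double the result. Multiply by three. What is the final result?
Convert 0o22 (octal) → 2×8 + 2 = 18 (decimal)
Start: 18
Convert the 3rd Fibonacci number (with F(1) = F(2) = 1) (Fibonacci index) → 1, 1, 2 → 2 (decimal)
18 × 2 = 36
36 × 2 = 72
Convert three (English words) → 3 (decimal)
72 × 3 = 216
216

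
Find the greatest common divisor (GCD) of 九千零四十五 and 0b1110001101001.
Convert 九千零四十五 (Chinese numeral) → 9×1000 + 4×10 + 5 = 9045 (decimal)
Convert 0b1110001101001 (binary) → 4096 + 2048 + 1024 + 64 + 32 + 8 + 1 = 7273 (decimal)
Compute gcd(9045, 7273) = 1
1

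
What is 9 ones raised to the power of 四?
Convert 9 ones (place-value notation) → 9 (decimal)
Convert 四 (Chinese numeral) → 4 (decimal)
Compute 9 ^ 4 = 6561
6561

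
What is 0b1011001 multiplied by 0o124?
Convert 0b1011001 (binary) → 64 + 16 + 8 + 1 = 89 (decimal)
Convert 0o124 (octal) → 1×64 + 2×8 + 4 = 84 (decimal)
Compute 89 × 84 = 7476
7476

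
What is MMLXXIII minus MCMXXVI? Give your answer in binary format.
Convert MMLXXIII (Roman numeral) → 1000 + 1000 + 50 + 10 + 10 + 1 + 1 + 1 = 2073 (decimal)
Convert MCMXXVI (Roman numeral) → 1000 + 900 + 10 + 10 + 5 + 1 = 1926 (decimal)
Compute 2073 - 1926 = 147
Convert 147 (decimal) → 147 = 128 + 16 + 2 + 1 → 0b10010011 (binary)
0b10010011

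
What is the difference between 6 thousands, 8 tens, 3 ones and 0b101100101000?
Convert 6 thousands, 8 tens, 3 ones (place-value notation) → 6×1000 + 8×10 + 3 = 6083 (decimal)
Convert 0b101100101000 (binary) → 2048 + 512 + 256 + 32 + 8 = 2856 (decimal)
Difference: |6083 - 2856| = 3227
3227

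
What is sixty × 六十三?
Convert sixty (English words) → 60 (decimal)
Convert 六十三 (Chinese numeral) → 6×10 + 3 = 63 (decimal)
Compute 60 × 63 = 3780
3780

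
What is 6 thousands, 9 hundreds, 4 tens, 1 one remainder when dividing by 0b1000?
Convert 6 thousands, 9 hundreds, 4 tens, 1 one (place-value notation) → 6×1000 + 9×100 + 4×10 + 1 = 6941 (decimal)
Convert 0b1000 (binary) → 8 (decimal)
Compute 6941 mod 8 = 5
5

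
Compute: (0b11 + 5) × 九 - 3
Convert 0b11 (binary) → 2 + 1 = 3 (decimal)
Convert 九 (Chinese numeral) → 9 (decimal)
Expression in decimal: (3 + 5) × 9 - 3
Parentheses first: 3 + 5 = 8
Multiply: 8 × 9 = 72
Subtract: 72 - 3 = 69
69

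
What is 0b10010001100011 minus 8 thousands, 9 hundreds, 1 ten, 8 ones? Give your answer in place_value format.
Convert 0b10010001100011 (binary) → 8192 + 1024 + 64 + 32 + 2 + 1 = 9315 (decimal)
Convert 8 thousands, 9 hundreds, 1 ten, 8 ones (place-value notation) → 8×1000 + 9×100 + 1×10 + 8 = 8918 (decimal)
Compute 9315 - 8918 = 397
Convert 397 (decimal) → 397 = 3×100 + 9×10 + 7 → 3 hundreds, 9 tens, 7 ones (place-value notation)
3 hundreds, 9 tens, 7 ones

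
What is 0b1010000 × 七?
Convert 0b1010000 (binary) → 64 + 16 = 80 (decimal)
Convert 七 (Chinese numeral) → 7 (decimal)
Compute 80 × 7 = 560
560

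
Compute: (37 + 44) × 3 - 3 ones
Convert 3 ones (place-value notation) → 3 (decimal)
Expression in decimal: (37 + 44) × 3 - 3
Parentheses first: 37 + 44 = 81
Multiply: 81 × 3 = 243
Subtract: 243 - 3 = 240
240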